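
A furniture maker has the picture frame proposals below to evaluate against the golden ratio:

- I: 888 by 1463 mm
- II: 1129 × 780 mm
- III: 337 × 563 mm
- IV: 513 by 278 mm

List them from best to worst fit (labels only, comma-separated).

Ratios: I = 1463 / 888 ≈ 1.648; II = 1129 / 780 ≈ 1.447; III = 563 / 337 ≈ 1.671; IV = 513 / 278 ≈ 1.845.
|Δ from 1.618|: I 0.030; II 0.171; III 0.053; IV 0.227.

I, III, II, IV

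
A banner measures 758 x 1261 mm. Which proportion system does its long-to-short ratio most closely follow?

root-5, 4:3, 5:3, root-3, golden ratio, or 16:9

5:3

Ratio = 1261 / 758 ≈ 1.664.
Distances: root-5 2.236 (Δ 0.572); 4:3 1.333 (Δ 0.331); 5:3 1.667 (Δ 0.003); root-3 1.732 (Δ 0.068); golden ratio 1.618 (Δ 0.046); 16:9 1.778 (Δ 0.114).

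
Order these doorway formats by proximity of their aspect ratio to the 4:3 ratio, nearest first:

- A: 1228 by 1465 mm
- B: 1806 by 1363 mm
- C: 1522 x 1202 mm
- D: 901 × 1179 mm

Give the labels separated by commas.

B, D, C, A

A: 1465/1228 ≈ 1.193 → |1.193 − 1.333| = 0.140
B: 1806/1363 ≈ 1.325 → |1.325 − 1.333| = 0.008
C: 1522/1202 ≈ 1.266 → |1.266 − 1.333| = 0.067
D: 1179/901 ≈ 1.309 → |1.309 − 1.333| = 0.024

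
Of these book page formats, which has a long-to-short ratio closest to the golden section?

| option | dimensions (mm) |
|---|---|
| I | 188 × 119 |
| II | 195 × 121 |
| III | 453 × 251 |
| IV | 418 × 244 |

II

Target golden ratio ≈ 1.618.
I: 1.580 (Δ0.038)  II: 1.612 (Δ0.006)  III: 1.805 (Δ0.187)  IV: 1.713 (Δ0.095)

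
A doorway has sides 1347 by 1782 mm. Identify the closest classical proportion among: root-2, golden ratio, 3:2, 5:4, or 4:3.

Ratio = 1782 / 1347 ≈ 1.323.
Distances: root-2 1.414 (Δ 0.091); golden ratio 1.618 (Δ 0.295); 3:2 1.500 (Δ 0.177); 5:4 1.250 (Δ 0.073); 4:3 1.333 (Δ 0.010).

4:3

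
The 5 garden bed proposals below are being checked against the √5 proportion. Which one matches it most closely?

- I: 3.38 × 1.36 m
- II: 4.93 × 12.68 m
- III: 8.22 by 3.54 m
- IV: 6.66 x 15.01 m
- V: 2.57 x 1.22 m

Ratios (long/short): I ≈ 2.485; II ≈ 2.572; III ≈ 2.322; IV ≈ 2.254; V ≈ 2.107.
root-5 ≈ 2.236; option IV is nearest (Δ 0.018).

IV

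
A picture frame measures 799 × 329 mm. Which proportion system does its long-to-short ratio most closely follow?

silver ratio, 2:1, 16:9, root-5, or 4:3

Ratio = 799 / 329 ≈ 2.429.
Distances: silver ratio 2.414 (Δ 0.015); 2:1 2.000 (Δ 0.429); 16:9 1.778 (Δ 0.651); root-5 2.236 (Δ 0.193); 4:3 1.333 (Δ 1.096).

silver ratio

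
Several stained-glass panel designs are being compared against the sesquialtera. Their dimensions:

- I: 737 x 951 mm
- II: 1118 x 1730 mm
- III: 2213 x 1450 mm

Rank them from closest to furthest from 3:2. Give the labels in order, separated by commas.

III, II, I

I: 951/737 ≈ 1.290 → |1.290 − 1.500| = 0.210
II: 1730/1118 ≈ 1.547 → |1.547 − 1.500| = 0.047
III: 2213/1450 ≈ 1.526 → |1.526 − 1.500| = 0.026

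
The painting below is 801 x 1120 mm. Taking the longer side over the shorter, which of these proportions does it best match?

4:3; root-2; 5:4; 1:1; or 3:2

Ratio = 1120 / 801 ≈ 1.398.
Distances: 4:3 1.333 (Δ 0.065); root-2 1.414 (Δ 0.016); 5:4 1.250 (Δ 0.148); 1:1 1.000 (Δ 0.398); 3:2 1.500 (Δ 0.102).

root-2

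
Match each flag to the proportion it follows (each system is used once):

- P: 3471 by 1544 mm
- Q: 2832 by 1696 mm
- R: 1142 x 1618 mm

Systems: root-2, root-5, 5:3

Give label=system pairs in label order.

P=root-5, Q=5:3, R=root-2

Ratios: P ≈ 2.248; Q ≈ 1.670; R ≈ 1.417.
Targets: root-2 ≈ 1.414; root-5 ≈ 2.236; 5:3 ≈ 1.667.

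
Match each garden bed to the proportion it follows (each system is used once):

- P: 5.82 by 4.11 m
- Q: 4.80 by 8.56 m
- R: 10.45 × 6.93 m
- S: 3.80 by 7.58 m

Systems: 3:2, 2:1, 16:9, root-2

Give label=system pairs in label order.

P = 5.82/4.11 ≈ 1.416 → root-2 (1.414)
Q = 8.56/4.80 ≈ 1.783 → 16:9 (1.778)
R = 10.45/6.93 ≈ 1.508 → 3:2 (1.500)
S = 7.58/3.80 ≈ 1.995 → 2:1 (2.000)

P=root-2, Q=16:9, R=3:2, S=2:1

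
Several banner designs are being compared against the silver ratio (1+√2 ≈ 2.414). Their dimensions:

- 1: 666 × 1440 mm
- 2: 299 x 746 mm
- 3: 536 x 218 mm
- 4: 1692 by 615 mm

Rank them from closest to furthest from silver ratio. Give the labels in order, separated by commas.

1: 1440/666 ≈ 2.162 → |2.162 − 2.414| = 0.252
2: 746/299 ≈ 2.495 → |2.495 − 2.414| = 0.081
3: 536/218 ≈ 2.459 → |2.459 − 2.414| = 0.045
4: 1692/615 ≈ 2.751 → |2.751 − 2.414| = 0.337

3, 2, 1, 4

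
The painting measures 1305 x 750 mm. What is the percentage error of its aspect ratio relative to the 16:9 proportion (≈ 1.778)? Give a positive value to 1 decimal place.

2.1%

Ratio = 1305 / 750 ≈ 1.7400.
Ideal 16:9 ≈ 1.7778. |1.7400 − 1.7778| / 1.7778 ≈ 2.13% → 2.1%.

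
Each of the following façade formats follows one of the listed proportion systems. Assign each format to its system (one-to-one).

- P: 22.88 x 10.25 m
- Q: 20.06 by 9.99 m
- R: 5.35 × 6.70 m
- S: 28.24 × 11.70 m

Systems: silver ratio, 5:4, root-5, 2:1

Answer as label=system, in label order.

P=root-5, Q=2:1, R=5:4, S=silver ratio

Ratios: P ≈ 2.232; Q ≈ 2.008; R ≈ 1.252; S ≈ 2.414.
Targets: silver ratio ≈ 2.414; 5:4 ≈ 1.250; root-5 ≈ 2.236; 2:1 ≈ 2.000.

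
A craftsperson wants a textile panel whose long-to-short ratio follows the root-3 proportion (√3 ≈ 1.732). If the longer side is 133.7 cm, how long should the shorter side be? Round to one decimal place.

root-3 ≈ 1.73205.
Shorter side = 133.7 ÷ 1.73205 ≈ 77.192 → 77.2 cm.

77.2 cm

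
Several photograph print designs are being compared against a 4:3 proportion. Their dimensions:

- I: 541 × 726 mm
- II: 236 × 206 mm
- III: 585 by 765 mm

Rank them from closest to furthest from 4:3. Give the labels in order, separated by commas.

I, III, II

Ratios: I = 726 / 541 ≈ 1.342; II = 236 / 206 ≈ 1.146; III = 765 / 585 ≈ 1.308.
|Δ from 1.333|: I 0.009; II 0.187; III 0.025.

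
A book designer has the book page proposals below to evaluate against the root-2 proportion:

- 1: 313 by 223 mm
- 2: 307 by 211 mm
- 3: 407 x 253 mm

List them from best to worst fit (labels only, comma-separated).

1: 313/223 ≈ 1.404 → |1.404 − 1.414| = 0.010
2: 307/211 ≈ 1.455 → |1.455 − 1.414| = 0.041
3: 407/253 ≈ 1.609 → |1.609 − 1.414| = 0.195

1, 2, 3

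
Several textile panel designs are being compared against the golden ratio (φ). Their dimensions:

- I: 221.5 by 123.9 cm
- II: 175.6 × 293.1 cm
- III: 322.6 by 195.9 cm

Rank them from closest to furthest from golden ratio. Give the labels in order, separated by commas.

Ratios: I = 221.5 / 123.9 ≈ 1.788; II = 293.1 / 175.6 ≈ 1.669; III = 322.6 / 195.9 ≈ 1.647.
|Δ from 1.618|: I 0.170; II 0.051; III 0.029.

III, II, I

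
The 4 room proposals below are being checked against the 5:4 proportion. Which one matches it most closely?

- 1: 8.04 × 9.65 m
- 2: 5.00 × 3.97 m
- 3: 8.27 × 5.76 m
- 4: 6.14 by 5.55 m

2

Target 5:4 ≈ 1.250.
1: 1.200 (Δ0.050)  2: 1.259 (Δ0.009)  3: 1.436 (Δ0.186)  4: 1.106 (Δ0.144)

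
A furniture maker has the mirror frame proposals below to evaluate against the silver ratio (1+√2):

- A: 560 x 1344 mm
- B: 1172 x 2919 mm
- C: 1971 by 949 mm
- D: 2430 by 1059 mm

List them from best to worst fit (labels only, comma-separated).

A, B, D, C

Ratios: A = 1344 / 560 ≈ 2.400; B = 2919 / 1172 ≈ 2.491; C = 1971 / 949 ≈ 2.077; D = 2430 / 1059 ≈ 2.295.
|Δ from 2.414|: A 0.014; B 0.077; C 0.337; D 0.119.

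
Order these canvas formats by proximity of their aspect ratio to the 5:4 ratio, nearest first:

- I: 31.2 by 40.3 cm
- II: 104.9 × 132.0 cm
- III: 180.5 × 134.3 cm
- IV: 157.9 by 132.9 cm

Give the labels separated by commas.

Ratios: I = 40.3 / 31.2 ≈ 1.292; II = 132.0 / 104.9 ≈ 1.258; III = 180.5 / 134.3 ≈ 1.344; IV = 157.9 / 132.9 ≈ 1.188.
|Δ from 1.250|: I 0.042; II 0.008; III 0.094; IV 0.062.

II, I, IV, III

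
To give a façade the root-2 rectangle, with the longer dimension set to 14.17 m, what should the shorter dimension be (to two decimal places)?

10.02 m

root-2 ≈ 1.41421.
Shorter side = 14.17 ÷ 1.41421 ≈ 10.0197 → 10.02 m.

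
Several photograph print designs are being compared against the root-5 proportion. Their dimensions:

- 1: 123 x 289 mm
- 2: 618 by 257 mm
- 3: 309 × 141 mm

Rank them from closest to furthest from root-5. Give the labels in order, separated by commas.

3, 1, 2

1: 289/123 ≈ 2.350 → |2.350 − 2.236| = 0.114
2: 618/257 ≈ 2.405 → |2.405 − 2.236| = 0.169
3: 309/141 ≈ 2.191 → |2.191 − 2.236| = 0.045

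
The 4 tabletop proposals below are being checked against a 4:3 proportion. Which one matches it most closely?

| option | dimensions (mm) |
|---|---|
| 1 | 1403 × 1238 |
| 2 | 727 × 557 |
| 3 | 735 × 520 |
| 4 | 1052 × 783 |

4

Ratios (long/short): 1 ≈ 1.133; 2 ≈ 1.305; 3 ≈ 1.413; 4 ≈ 1.344.
4:3 ≈ 1.333; option 4 is nearest (Δ 0.011).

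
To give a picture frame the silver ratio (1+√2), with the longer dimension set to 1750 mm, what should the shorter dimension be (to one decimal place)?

silver ratio ≈ 2.41421.
Shorter side = 1750 ÷ 2.41421 ≈ 724.875 → 724.9 mm.

724.9 mm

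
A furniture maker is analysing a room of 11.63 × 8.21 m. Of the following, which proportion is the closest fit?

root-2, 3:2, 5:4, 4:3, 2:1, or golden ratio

root-2

Ratio = 11.63 / 8.21 ≈ 1.417.
Distances: root-2 1.414 (Δ 0.003); 3:2 1.500 (Δ 0.083); 5:4 1.250 (Δ 0.167); 4:3 1.333 (Δ 0.084); 2:1 2.000 (Δ 0.583); golden ratio 1.618 (Δ 0.201).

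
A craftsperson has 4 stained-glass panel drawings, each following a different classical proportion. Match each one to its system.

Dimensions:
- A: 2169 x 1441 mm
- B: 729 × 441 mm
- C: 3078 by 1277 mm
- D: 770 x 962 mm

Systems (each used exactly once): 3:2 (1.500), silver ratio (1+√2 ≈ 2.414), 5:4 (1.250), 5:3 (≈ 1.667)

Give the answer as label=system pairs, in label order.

A=3:2, B=5:3, C=silver ratio, D=5:4

Ratios: A ≈ 1.505; B ≈ 1.653; C ≈ 2.410; D ≈ 1.249.
Targets: 3:2 ≈ 1.500; silver ratio ≈ 2.414; 5:4 ≈ 1.250; 5:3 ≈ 1.667.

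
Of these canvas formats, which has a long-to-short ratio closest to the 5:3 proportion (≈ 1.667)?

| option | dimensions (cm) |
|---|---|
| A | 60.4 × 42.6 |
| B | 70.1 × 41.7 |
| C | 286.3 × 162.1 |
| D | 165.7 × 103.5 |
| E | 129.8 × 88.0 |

B

Target 5:3 ≈ 1.667.
A: 1.418 (Δ0.249)  B: 1.681 (Δ0.014)  C: 1.766 (Δ0.099)  D: 1.601 (Δ0.066)  E: 1.475 (Δ0.192)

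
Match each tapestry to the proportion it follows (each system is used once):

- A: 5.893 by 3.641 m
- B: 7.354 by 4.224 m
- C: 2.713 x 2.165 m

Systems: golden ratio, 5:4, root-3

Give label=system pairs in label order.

A = 5.893/3.641 ≈ 1.619 → golden ratio (1.618)
B = 7.354/4.224 ≈ 1.741 → root-3 (1.732)
C = 2.713/2.165 ≈ 1.253 → 5:4 (1.250)

A=golden ratio, B=root-3, C=5:4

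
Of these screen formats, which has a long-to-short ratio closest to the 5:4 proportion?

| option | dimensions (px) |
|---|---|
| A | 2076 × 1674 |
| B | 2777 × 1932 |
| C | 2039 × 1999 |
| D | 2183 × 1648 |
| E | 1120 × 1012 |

Ratios (long/short): A ≈ 1.240; B ≈ 1.437; C ≈ 1.020; D ≈ 1.325; E ≈ 1.107.
5:4 ≈ 1.250; option A is nearest (Δ 0.010).

A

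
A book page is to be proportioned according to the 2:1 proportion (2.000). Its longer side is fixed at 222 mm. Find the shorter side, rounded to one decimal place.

2:1 = 2.00000.
Shorter side = 222 ÷ 2.00000 ≈ 111.000 → 111.0 mm.

111.0 mm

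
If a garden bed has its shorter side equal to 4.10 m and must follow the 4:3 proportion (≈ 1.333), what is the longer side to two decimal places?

5.47 m

4:3 ≈ 1.33333.
Longer side = 4.10 × 1.33333 ≈ 5.4667 → 5.47 m.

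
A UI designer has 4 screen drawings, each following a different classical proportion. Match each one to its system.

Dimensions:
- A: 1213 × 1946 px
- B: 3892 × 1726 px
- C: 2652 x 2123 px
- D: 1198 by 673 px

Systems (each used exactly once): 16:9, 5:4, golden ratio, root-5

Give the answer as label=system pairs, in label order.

A = 1946/1213 ≈ 1.604 → golden ratio (1.618)
B = 3892/1726 ≈ 2.255 → root-5 (2.236)
C = 2652/2123 ≈ 1.249 → 5:4 (1.250)
D = 1198/673 ≈ 1.780 → 16:9 (1.778)

A=golden ratio, B=root-5, C=5:4, D=16:9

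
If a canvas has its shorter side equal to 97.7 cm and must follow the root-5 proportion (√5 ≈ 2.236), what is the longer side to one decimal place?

218.5 cm

root-5 ≈ 2.23607.
Longer side = 97.7 × 2.23607 ≈ 218.464 → 218.5 cm.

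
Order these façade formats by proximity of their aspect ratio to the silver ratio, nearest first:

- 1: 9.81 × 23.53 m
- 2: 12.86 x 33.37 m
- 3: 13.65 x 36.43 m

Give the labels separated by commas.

1, 2, 3

Ratios: 1 = 23.53 / 9.81 ≈ 2.399; 2 = 33.37 / 12.86 ≈ 2.595; 3 = 36.43 / 13.65 ≈ 2.669.
|Δ from 2.414|: 1 0.015; 2 0.181; 3 0.255.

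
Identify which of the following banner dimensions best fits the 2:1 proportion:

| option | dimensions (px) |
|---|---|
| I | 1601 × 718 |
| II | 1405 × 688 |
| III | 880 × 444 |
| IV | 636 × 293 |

III

Target 2:1 ≈ 2.000.
I: 2.230 (Δ0.230)  II: 2.042 (Δ0.042)  III: 1.982 (Δ0.018)  IV: 2.171 (Δ0.171)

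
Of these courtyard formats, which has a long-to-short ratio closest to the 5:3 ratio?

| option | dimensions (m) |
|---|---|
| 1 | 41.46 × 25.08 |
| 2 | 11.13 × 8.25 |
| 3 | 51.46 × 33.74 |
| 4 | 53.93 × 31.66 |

1

Ratios (long/short): 1 ≈ 1.653; 2 ≈ 1.349; 3 ≈ 1.525; 4 ≈ 1.703.
5:3 ≈ 1.667; option 1 is nearest (Δ 0.014).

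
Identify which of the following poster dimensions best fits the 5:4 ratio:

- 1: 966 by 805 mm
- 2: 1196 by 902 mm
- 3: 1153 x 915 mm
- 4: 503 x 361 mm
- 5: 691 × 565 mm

3

Ratios (long/short): 1 ≈ 1.200; 2 ≈ 1.326; 3 ≈ 1.260; 4 ≈ 1.393; 5 ≈ 1.223.
5:4 ≈ 1.250; option 3 is nearest (Δ 0.010).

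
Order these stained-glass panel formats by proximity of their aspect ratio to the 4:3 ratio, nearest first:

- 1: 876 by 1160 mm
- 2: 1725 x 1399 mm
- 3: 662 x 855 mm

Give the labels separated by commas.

1: 1160/876 ≈ 1.324 → |1.324 − 1.333| = 0.009
2: 1725/1399 ≈ 1.233 → |1.233 − 1.333| = 0.100
3: 855/662 ≈ 1.292 → |1.292 − 1.333| = 0.041

1, 3, 2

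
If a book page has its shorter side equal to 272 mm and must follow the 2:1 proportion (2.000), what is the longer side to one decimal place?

544.0 mm

2:1 = 2.00000.
Longer side = 272 × 2.00000 ≈ 544.000 → 544.0 mm.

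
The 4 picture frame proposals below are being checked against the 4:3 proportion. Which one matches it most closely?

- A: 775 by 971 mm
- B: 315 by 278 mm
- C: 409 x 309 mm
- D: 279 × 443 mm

C

Target 4:3 ≈ 1.333.
A: 1.253 (Δ0.080)  B: 1.133 (Δ0.200)  C: 1.324 (Δ0.009)  D: 1.588 (Δ0.255)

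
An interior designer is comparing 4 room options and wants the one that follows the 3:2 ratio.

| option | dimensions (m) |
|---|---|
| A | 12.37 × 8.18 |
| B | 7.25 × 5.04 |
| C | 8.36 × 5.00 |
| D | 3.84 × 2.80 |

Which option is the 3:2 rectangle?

Target 3:2 ≈ 1.500.
A: 1.512 (Δ0.012)  B: 1.438 (Δ0.062)  C: 1.672 (Δ0.172)  D: 1.371 (Δ0.129)

A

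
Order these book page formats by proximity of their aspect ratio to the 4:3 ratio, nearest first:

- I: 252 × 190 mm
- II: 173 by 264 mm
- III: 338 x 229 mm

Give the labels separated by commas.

I, III, II

I: 252/190 ≈ 1.326 → |1.326 − 1.333| = 0.007
II: 264/173 ≈ 1.526 → |1.526 − 1.333| = 0.193
III: 338/229 ≈ 1.476 → |1.476 − 1.333| = 0.143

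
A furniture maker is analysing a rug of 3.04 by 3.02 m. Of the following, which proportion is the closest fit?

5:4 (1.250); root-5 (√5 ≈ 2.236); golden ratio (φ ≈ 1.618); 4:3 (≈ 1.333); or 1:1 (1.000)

1:1

3.04/3.02 ≈ 1.007. Nearest candidates are 1:1 (1.000, off by 0.007) and 5:4 (1.250, off by 0.243).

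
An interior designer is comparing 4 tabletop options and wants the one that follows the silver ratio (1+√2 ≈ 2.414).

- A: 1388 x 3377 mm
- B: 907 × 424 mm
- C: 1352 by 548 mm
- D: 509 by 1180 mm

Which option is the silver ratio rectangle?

A

Target silver ratio ≈ 2.414.
A: 2.433 (Δ0.019)  B: 2.139 (Δ0.275)  C: 2.467 (Δ0.053)  D: 2.318 (Δ0.096)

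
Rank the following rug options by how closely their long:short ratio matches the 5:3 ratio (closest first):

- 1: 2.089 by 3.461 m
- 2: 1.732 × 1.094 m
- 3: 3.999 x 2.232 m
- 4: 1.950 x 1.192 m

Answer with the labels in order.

1: 3.461/2.089 ≈ 1.657 → |1.657 − 1.667| = 0.010
2: 1.732/1.094 ≈ 1.583 → |1.583 − 1.667| = 0.084
3: 3.999/2.232 ≈ 1.792 → |1.792 − 1.667| = 0.125
4: 1.950/1.192 ≈ 1.636 → |1.636 − 1.667| = 0.031

1, 4, 2, 3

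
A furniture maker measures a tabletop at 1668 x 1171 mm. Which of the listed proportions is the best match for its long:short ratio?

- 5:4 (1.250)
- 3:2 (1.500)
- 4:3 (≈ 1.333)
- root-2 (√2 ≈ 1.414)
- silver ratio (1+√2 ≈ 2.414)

root-2

Ratio = 1668 / 1171 ≈ 1.424.
Distances: 5:4 1.250 (Δ 0.174); 3:2 1.500 (Δ 0.076); 4:3 1.333 (Δ 0.091); root-2 1.414 (Δ 0.010); silver ratio 2.414 (Δ 0.990).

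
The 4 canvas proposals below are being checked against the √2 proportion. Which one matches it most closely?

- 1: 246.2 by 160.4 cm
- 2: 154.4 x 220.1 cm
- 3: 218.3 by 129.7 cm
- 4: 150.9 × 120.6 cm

2

Ratios (long/short): 1 ≈ 1.535; 2 ≈ 1.426; 3 ≈ 1.683; 4 ≈ 1.251.
root-2 ≈ 1.414; option 2 is nearest (Δ 0.012).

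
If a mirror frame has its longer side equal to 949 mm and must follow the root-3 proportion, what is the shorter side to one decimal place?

root-3 ≈ 1.73205.
Shorter side = 949 ÷ 1.73205 ≈ 547.906 → 547.9 mm.

547.9 mm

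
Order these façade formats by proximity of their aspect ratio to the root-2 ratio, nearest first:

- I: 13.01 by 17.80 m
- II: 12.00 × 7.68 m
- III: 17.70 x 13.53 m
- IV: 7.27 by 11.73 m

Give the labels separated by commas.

Ratios: I = 17.80 / 13.01 ≈ 1.368; II = 12.00 / 7.68 ≈ 1.562; III = 17.70 / 13.53 ≈ 1.308; IV = 11.73 / 7.27 ≈ 1.613.
|Δ from 1.414|: I 0.046; II 0.148; III 0.106; IV 0.199.

I, III, II, IV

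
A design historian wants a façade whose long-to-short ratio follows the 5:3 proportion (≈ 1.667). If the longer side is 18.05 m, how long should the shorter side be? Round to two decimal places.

5:3 ≈ 1.66667.
Shorter side = 18.05 ÷ 1.66667 ≈ 10.8300 → 10.83 m.

10.83 m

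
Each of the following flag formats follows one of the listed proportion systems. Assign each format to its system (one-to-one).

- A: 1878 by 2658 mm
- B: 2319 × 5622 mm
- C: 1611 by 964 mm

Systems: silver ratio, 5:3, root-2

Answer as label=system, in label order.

A=root-2, B=silver ratio, C=5:3

A = 2658/1878 ≈ 1.415 → root-2 (1.414)
B = 5622/2319 ≈ 2.424 → silver ratio (2.414)
C = 1611/964 ≈ 1.671 → 5:3 (1.667)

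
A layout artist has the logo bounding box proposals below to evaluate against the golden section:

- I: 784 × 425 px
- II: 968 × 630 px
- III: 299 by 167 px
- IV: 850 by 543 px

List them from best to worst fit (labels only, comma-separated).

IV, II, III, I

Ratios: I = 784 / 425 ≈ 1.845; II = 968 / 630 ≈ 1.537; III = 299 / 167 ≈ 1.790; IV = 850 / 543 ≈ 1.565.
|Δ from 1.618|: I 0.227; II 0.081; III 0.172; IV 0.053.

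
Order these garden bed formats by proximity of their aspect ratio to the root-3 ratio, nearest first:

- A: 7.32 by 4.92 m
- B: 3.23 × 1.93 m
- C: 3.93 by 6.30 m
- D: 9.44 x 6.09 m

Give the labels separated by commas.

Ratios: A = 7.32 / 4.92 ≈ 1.488; B = 3.23 / 1.93 ≈ 1.674; C = 6.30 / 3.93 ≈ 1.603; D = 9.44 / 6.09 ≈ 1.550.
|Δ from 1.732|: A 0.244; B 0.058; C 0.129; D 0.182.

B, C, D, A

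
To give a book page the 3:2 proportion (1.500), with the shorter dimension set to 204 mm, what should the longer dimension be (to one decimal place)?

3:2 = 1.50000.
Longer side = 204 × 1.50000 ≈ 306.000 → 306.0 mm.

306.0 mm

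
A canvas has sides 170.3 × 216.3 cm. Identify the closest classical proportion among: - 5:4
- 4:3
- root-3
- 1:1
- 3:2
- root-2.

5:4

216.3/170.3 ≈ 1.270. Nearest candidates are 5:4 (1.250, off by 0.020) and 4:3 (1.333, off by 0.063).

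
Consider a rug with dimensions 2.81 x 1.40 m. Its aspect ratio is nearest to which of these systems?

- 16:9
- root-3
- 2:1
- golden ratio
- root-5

2:1

2.81/1.40 ≈ 2.007. Nearest candidates are 2:1 (2.000, off by 0.007) and root-5 (2.236, off by 0.229).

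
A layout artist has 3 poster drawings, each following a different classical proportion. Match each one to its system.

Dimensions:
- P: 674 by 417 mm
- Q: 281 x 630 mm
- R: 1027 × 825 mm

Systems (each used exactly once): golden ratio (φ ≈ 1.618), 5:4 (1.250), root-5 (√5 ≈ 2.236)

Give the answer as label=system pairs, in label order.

P=golden ratio, Q=root-5, R=5:4

Ratios: P ≈ 1.616; Q ≈ 2.242; R ≈ 1.245.
Targets: golden ratio ≈ 1.618; 5:4 ≈ 1.250; root-5 ≈ 2.236.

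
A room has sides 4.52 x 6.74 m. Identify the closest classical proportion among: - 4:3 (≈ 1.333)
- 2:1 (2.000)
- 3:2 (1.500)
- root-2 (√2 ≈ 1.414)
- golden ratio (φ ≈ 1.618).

6.74/4.52 ≈ 1.491. Nearest candidates are 3:2 (1.500, off by 0.009) and root-2 (1.414, off by 0.077).

3:2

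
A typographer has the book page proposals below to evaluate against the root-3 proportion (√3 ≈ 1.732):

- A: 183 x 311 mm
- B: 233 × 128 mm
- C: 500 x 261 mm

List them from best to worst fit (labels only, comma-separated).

A, B, C

Ratios: A = 311 / 183 ≈ 1.699; B = 233 / 128 ≈ 1.820; C = 500 / 261 ≈ 1.916.
|Δ from 1.732|: A 0.033; B 0.088; C 0.184.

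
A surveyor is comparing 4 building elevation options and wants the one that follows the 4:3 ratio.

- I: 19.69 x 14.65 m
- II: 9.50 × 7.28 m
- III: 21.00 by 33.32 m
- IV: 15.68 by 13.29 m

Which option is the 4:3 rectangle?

Target 4:3 ≈ 1.333.
I: 1.344 (Δ0.011)  II: 1.305 (Δ0.028)  III: 1.587 (Δ0.254)  IV: 1.180 (Δ0.153)

I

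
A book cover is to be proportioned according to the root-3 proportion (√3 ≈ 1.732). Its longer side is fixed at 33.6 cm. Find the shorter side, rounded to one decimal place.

19.4 cm

root-3 ≈ 1.73205.
Shorter side = 33.6 ÷ 1.73205 ≈ 19.399 → 19.4 cm.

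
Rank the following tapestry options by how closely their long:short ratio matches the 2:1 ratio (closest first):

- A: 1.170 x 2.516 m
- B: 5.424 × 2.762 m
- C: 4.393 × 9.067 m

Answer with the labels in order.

B, C, A

Ratios: A = 2.516 / 1.170 ≈ 2.150; B = 5.424 / 2.762 ≈ 1.964; C = 9.067 / 4.393 ≈ 2.064.
|Δ from 2.000|: A 0.150; B 0.036; C 0.064.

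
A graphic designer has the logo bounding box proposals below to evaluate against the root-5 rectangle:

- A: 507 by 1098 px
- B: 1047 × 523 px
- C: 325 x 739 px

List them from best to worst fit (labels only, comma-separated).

C, A, B

A: 1098/507 ≈ 2.166 → |2.166 − 2.236| = 0.070
B: 1047/523 ≈ 2.002 → |2.002 − 2.236| = 0.234
C: 739/325 ≈ 2.274 → |2.274 − 2.236| = 0.038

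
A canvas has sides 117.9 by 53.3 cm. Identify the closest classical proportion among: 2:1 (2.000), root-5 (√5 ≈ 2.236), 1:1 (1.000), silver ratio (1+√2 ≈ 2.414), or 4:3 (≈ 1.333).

117.9/53.3 ≈ 2.212. Nearest candidates are root-5 (2.236, off by 0.024) and silver ratio (2.414, off by 0.202).

root-5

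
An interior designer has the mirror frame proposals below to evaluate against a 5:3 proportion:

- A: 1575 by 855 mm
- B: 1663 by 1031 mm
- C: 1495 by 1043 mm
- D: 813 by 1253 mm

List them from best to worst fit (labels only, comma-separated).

Ratios: A = 1575 / 855 ≈ 1.842; B = 1663 / 1031 ≈ 1.613; C = 1495 / 1043 ≈ 1.433; D = 1253 / 813 ≈ 1.541.
|Δ from 1.667|: A 0.175; B 0.054; C 0.234; D 0.126.

B, D, A, C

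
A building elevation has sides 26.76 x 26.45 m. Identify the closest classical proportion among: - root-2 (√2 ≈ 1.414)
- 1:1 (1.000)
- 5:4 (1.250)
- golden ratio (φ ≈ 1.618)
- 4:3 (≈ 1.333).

1:1

Ratio = 26.76 / 26.45 ≈ 1.012.
Distances: root-2 1.414 (Δ 0.402); 1:1 1.000 (Δ 0.012); 5:4 1.250 (Δ 0.238); golden ratio 1.618 (Δ 0.606); 4:3 1.333 (Δ 0.321).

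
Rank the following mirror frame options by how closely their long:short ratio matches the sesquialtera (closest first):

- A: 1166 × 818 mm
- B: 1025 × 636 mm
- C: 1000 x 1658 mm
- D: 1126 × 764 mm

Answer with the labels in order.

Ratios: A = 1166 / 818 ≈ 1.425; B = 1025 / 636 ≈ 1.612; C = 1658 / 1000 ≈ 1.658; D = 1126 / 764 ≈ 1.474.
|Δ from 1.500|: A 0.075; B 0.112; C 0.158; D 0.026.

D, A, B, C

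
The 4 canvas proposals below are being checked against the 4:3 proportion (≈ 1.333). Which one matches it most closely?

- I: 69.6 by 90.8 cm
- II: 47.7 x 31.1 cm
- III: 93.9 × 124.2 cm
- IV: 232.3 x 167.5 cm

III

Target 4:3 ≈ 1.333.
I: 1.305 (Δ0.028)  II: 1.534 (Δ0.201)  III: 1.323 (Δ0.010)  IV: 1.387 (Δ0.054)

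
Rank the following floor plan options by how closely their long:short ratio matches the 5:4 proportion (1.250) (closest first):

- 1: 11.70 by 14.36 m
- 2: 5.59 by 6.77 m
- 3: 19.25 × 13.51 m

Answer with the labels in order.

1: 14.36/11.70 ≈ 1.227 → |1.227 − 1.250| = 0.023
2: 6.77/5.59 ≈ 1.211 → |1.211 − 1.250| = 0.039
3: 19.25/13.51 ≈ 1.425 → |1.425 − 1.250| = 0.175

1, 2, 3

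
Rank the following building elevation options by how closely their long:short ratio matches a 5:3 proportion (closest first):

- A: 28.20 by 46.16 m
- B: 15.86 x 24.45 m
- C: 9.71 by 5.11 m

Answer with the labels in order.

A, B, C

A: 46.16/28.20 ≈ 1.637 → |1.637 − 1.667| = 0.030
B: 24.45/15.86 ≈ 1.542 → |1.542 − 1.667| = 0.125
C: 9.71/5.11 ≈ 1.900 → |1.900 − 1.667| = 0.233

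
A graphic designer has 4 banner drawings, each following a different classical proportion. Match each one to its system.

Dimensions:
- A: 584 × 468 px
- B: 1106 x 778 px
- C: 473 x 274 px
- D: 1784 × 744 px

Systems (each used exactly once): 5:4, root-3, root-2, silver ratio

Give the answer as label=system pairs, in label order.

Ratios: A ≈ 1.248; B ≈ 1.422; C ≈ 1.726; D ≈ 2.398.
Targets: 5:4 ≈ 1.250; root-3 ≈ 1.732; root-2 ≈ 1.414; silver ratio ≈ 2.414.

A=5:4, B=root-2, C=root-3, D=silver ratio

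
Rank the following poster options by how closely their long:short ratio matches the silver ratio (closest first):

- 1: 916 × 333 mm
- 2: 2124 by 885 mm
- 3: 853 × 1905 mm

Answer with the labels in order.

Ratios: 1 = 916 / 333 ≈ 2.751; 2 = 2124 / 885 ≈ 2.400; 3 = 1905 / 853 ≈ 2.233.
|Δ from 2.414|: 1 0.337; 2 0.014; 3 0.181.

2, 3, 1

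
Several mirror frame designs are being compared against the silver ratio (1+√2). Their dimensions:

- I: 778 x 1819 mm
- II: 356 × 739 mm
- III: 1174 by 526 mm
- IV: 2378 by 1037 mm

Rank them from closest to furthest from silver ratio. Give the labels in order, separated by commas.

I, IV, III, II

I: 1819/778 ≈ 2.338 → |2.338 − 2.414| = 0.076
II: 739/356 ≈ 2.076 → |2.076 − 2.414| = 0.338
III: 1174/526 ≈ 2.232 → |2.232 − 2.414| = 0.182
IV: 2378/1037 ≈ 2.293 → |2.293 − 2.414| = 0.121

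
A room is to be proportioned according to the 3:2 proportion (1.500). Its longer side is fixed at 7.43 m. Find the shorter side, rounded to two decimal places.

3:2 = 1.50000.
Shorter side = 7.43 ÷ 1.50000 ≈ 4.9533 → 4.95 m.

4.95 m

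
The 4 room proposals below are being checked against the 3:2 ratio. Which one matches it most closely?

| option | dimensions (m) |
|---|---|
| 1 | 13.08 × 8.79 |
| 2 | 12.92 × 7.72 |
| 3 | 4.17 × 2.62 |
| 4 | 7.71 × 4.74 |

Ratios (long/short): 1 ≈ 1.488; 2 ≈ 1.674; 3 ≈ 1.592; 4 ≈ 1.627.
3:2 ≈ 1.500; option 1 is nearest (Δ 0.012).

1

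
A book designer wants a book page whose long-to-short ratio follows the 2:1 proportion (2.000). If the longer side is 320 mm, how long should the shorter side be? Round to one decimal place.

2:1 = 2.00000.
Shorter side = 320 ÷ 2.00000 ≈ 160.000 → 160.0 mm.

160.0 mm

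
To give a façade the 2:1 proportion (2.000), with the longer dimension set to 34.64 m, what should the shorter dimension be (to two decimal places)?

17.32 m

2:1 = 2.00000.
Shorter side = 34.64 ÷ 2.00000 ≈ 17.3200 → 17.32 m.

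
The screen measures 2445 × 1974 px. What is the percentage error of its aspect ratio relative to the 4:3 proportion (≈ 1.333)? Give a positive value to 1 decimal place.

7.1%

Ratio = 2445 / 1974 ≈ 1.2386.
Ideal 4:3 ≈ 1.3333. |1.2386 − 1.3333| / 1.3333 ≈ 7.10% → 7.1%.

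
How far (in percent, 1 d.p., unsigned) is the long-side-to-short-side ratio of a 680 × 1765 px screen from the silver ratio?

Ratio = 1765 / 680 ≈ 2.5956.
Ideal silver ratio ≈ 2.4142. |2.5956 − 2.4142| / 2.4142 ≈ 7.51% → 7.5%.

7.5%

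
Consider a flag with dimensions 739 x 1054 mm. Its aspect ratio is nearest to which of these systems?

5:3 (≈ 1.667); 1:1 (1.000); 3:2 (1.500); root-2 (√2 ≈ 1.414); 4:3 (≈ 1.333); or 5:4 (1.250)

root-2

Ratio = 1054 / 739 ≈ 1.426.
Distances: 5:3 1.667 (Δ 0.241); 1:1 1.000 (Δ 0.426); 3:2 1.500 (Δ 0.074); root-2 1.414 (Δ 0.012); 4:3 1.333 (Δ 0.093); 5:4 1.250 (Δ 0.176).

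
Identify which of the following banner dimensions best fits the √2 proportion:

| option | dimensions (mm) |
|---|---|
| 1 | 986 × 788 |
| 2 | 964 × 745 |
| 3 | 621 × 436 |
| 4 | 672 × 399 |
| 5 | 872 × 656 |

3

Target root-2 ≈ 1.414.
1: 1.251 (Δ0.163)  2: 1.294 (Δ0.120)  3: 1.424 (Δ0.010)  4: 1.684 (Δ0.270)  5: 1.329 (Δ0.085)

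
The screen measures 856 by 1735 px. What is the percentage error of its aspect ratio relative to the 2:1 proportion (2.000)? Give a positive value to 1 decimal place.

Ratio = 1735 / 856 ≈ 2.0269.
Ideal 2:1 = 2.0000. |2.0269 − 2.0000| / 2.0000 ≈ 1.34% → 1.3%.

1.3%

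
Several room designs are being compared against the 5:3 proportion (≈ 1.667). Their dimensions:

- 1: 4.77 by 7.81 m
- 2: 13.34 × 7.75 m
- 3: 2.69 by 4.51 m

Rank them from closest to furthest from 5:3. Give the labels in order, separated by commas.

3, 1, 2

1: 7.81/4.77 ≈ 1.637 → |1.637 − 1.667| = 0.030
2: 13.34/7.75 ≈ 1.721 → |1.721 − 1.667| = 0.054
3: 4.51/2.69 ≈ 1.677 → |1.677 − 1.667| = 0.010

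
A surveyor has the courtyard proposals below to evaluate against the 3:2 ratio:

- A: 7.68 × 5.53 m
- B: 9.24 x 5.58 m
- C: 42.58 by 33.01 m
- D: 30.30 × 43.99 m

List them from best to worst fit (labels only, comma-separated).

A: 7.68/5.53 ≈ 1.389 → |1.389 − 1.500| = 0.111
B: 9.24/5.58 ≈ 1.656 → |1.656 − 1.500| = 0.156
C: 42.58/33.01 ≈ 1.290 → |1.290 − 1.500| = 0.210
D: 43.99/30.30 ≈ 1.452 → |1.452 − 1.500| = 0.048

D, A, B, C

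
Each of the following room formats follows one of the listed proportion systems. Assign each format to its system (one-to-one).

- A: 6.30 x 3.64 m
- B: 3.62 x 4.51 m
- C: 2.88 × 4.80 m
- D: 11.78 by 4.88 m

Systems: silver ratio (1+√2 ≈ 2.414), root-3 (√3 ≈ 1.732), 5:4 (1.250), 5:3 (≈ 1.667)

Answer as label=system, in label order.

A=root-3, B=5:4, C=5:3, D=silver ratio

A = 6.30/3.64 ≈ 1.731 → root-3 (1.732)
B = 4.51/3.62 ≈ 1.246 → 5:4 (1.250)
C = 4.80/2.88 ≈ 1.667 → 5:3 (1.667)
D = 11.78/4.88 ≈ 2.414 → silver ratio (2.414)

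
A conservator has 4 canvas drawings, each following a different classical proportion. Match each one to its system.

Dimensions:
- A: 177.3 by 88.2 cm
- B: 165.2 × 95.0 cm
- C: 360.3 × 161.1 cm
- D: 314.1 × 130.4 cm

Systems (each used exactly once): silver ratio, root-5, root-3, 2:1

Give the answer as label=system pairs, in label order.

A=2:1, B=root-3, C=root-5, D=silver ratio

Ratios: A ≈ 2.010; B ≈ 1.739; C ≈ 2.236; D ≈ 2.409.
Targets: silver ratio ≈ 2.414; root-5 ≈ 2.236; root-3 ≈ 1.732; 2:1 ≈ 2.000.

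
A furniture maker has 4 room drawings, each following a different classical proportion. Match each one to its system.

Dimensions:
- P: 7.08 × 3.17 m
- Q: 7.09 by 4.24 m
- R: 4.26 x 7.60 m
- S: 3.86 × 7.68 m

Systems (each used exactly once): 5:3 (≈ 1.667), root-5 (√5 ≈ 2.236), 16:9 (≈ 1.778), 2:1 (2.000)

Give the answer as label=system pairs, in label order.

Ratios: P ≈ 2.233; Q ≈ 1.672; R ≈ 1.784; S ≈ 1.990.
Targets: 5:3 ≈ 1.667; root-5 ≈ 2.236; 16:9 ≈ 1.778; 2:1 ≈ 2.000.

P=root-5, Q=5:3, R=16:9, S=2:1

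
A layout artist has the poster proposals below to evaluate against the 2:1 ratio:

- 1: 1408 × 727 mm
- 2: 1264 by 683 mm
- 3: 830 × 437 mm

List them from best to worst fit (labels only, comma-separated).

1, 3, 2

Ratios: 1 = 1408 / 727 ≈ 1.937; 2 = 1264 / 683 ≈ 1.851; 3 = 830 / 437 ≈ 1.899.
|Δ from 2.000|: 1 0.063; 2 0.149; 3 0.101.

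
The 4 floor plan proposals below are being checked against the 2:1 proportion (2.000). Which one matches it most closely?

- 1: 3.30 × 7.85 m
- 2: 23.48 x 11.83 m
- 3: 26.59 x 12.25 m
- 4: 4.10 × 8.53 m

2

Target 2:1 ≈ 2.000.
1: 2.379 (Δ0.379)  2: 1.985 (Δ0.015)  3: 2.171 (Δ0.171)  4: 2.080 (Δ0.080)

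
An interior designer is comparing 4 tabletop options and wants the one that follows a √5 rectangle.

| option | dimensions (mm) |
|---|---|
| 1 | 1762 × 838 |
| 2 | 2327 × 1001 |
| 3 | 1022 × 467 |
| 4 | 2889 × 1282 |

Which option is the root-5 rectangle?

4

Target root-5 ≈ 2.236.
1: 2.103 (Δ0.133)  2: 2.325 (Δ0.089)  3: 2.188 (Δ0.048)  4: 2.254 (Δ0.018)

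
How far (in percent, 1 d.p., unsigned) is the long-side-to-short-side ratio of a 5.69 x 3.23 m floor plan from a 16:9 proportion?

0.9%

Ratio = 5.69 / 3.23 ≈ 1.7616.
Ideal 16:9 ≈ 1.7778. |1.7616 − 1.7778| / 1.7778 ≈ 0.91% → 0.9%.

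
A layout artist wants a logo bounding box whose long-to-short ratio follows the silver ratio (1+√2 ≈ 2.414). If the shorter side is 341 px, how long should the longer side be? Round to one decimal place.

silver ratio ≈ 2.41421.
Longer side = 341 × 2.41421 ≈ 823.246 → 823.2 px.

823.2 px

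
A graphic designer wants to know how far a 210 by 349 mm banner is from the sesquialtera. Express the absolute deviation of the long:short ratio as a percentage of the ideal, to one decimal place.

10.8%

Ratio = 349 / 210 ≈ 1.6619.
Ideal 3:2 = 1.5000. |1.6619 − 1.5000| / 1.5000 ≈ 10.79% → 10.8%.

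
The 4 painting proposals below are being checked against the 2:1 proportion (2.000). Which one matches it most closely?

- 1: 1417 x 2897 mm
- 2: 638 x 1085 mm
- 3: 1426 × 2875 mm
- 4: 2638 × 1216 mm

Target 2:1 ≈ 2.000.
1: 2.044 (Δ0.044)  2: 1.701 (Δ0.299)  3: 2.016 (Δ0.016)  4: 2.169 (Δ0.169)

3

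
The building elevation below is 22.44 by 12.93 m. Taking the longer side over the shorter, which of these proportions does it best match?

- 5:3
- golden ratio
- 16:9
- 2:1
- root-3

22.44/12.93 ≈ 1.735. Nearest candidates are root-3 (1.732, off by 0.003) and 16:9 (1.778, off by 0.043).

root-3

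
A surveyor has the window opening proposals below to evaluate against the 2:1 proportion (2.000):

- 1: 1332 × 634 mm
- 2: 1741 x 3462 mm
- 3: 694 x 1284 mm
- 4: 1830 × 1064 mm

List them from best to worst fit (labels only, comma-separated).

2, 1, 3, 4

1: 1332/634 ≈ 2.101 → |2.101 − 2.000| = 0.101
2: 3462/1741 ≈ 1.989 → |1.989 − 2.000| = 0.011
3: 1284/694 ≈ 1.850 → |1.850 − 2.000| = 0.150
4: 1830/1064 ≈ 1.720 → |1.720 − 2.000| = 0.280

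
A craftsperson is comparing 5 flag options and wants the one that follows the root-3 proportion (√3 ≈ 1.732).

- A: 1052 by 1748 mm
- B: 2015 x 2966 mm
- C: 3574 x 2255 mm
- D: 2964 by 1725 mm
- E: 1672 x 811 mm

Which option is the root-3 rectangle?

D

Ratios (long/short): A ≈ 1.662; B ≈ 1.472; C ≈ 1.585; D ≈ 1.718; E ≈ 2.062.
root-3 ≈ 1.732; option D is nearest (Δ 0.014).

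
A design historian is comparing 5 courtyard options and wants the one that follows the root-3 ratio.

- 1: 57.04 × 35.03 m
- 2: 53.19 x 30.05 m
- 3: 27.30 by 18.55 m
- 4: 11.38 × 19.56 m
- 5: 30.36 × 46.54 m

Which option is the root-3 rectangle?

Target root-3 ≈ 1.732.
1: 1.628 (Δ0.104)  2: 1.770 (Δ0.038)  3: 1.472 (Δ0.260)  4: 1.719 (Δ0.013)  5: 1.533 (Δ0.199)

4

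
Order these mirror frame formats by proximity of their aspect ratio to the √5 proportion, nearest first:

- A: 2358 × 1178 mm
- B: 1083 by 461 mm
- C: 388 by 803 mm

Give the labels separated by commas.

B, C, A

A: 2358/1178 ≈ 2.002 → |2.002 − 2.236| = 0.234
B: 1083/461 ≈ 2.349 → |2.349 − 2.236| = 0.113
C: 803/388 ≈ 2.070 → |2.070 − 2.236| = 0.166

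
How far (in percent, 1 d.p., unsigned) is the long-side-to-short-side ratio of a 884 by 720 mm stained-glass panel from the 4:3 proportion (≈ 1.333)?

Ratio = 884 / 720 ≈ 1.2278.
Ideal 4:3 ≈ 1.3333. |1.2278 − 1.3333| / 1.3333 ≈ 7.91% → 7.9%.

7.9%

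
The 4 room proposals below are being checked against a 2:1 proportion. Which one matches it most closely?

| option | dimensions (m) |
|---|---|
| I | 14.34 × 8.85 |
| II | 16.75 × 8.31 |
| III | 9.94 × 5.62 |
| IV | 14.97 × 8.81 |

Target 2:1 ≈ 2.000.
I: 1.620 (Δ0.380)  II: 2.016 (Δ0.016)  III: 1.769 (Δ0.231)  IV: 1.699 (Δ0.301)

II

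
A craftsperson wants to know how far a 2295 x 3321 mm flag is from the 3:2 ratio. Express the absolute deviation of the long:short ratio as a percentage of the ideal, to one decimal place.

Ratio = 3321 / 2295 ≈ 1.4471.
Ideal 3:2 = 1.5000. |1.4471 − 1.5000| / 1.5000 ≈ 3.53% → 3.5%.

3.5%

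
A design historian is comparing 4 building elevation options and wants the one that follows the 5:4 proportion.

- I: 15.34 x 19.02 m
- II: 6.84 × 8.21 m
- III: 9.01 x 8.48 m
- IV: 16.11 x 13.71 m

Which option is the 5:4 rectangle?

Ratios (long/short): I ≈ 1.240; II ≈ 1.200; III ≈ 1.062; IV ≈ 1.175.
5:4 ≈ 1.250; option I is nearest (Δ 0.010).

I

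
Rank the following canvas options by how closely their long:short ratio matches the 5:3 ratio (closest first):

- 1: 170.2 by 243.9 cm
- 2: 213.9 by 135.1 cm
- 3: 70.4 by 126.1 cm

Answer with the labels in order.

2, 3, 1

Ratios: 1 = 243.9 / 170.2 ≈ 1.433; 2 = 213.9 / 135.1 ≈ 1.583; 3 = 126.1 / 70.4 ≈ 1.791.
|Δ from 1.667|: 1 0.234; 2 0.084; 3 0.124.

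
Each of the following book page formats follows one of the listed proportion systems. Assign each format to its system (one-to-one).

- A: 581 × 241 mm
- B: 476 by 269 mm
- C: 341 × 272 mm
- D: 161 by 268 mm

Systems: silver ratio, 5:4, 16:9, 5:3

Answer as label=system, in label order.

A=silver ratio, B=16:9, C=5:4, D=5:3

A = 581/241 ≈ 2.411 → silver ratio (2.414)
B = 476/269 ≈ 1.770 → 16:9 (1.778)
C = 341/272 ≈ 1.254 → 5:4 (1.250)
D = 268/161 ≈ 1.665 → 5:3 (1.667)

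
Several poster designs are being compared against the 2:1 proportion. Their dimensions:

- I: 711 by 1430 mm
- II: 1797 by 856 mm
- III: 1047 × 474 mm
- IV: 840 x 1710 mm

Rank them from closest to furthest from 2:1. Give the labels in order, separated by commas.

Ratios: I = 1430 / 711 ≈ 2.011; II = 1797 / 856 ≈ 2.099; III = 1047 / 474 ≈ 2.209; IV = 1710 / 840 ≈ 2.036.
|Δ from 2.000|: I 0.011; II 0.099; III 0.209; IV 0.036.

I, IV, II, III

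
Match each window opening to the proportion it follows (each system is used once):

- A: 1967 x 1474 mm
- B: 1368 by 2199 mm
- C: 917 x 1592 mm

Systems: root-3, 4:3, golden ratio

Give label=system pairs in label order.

Ratios: A ≈ 1.334; B ≈ 1.607; C ≈ 1.736.
Targets: root-3 ≈ 1.732; 4:3 ≈ 1.333; golden ratio ≈ 1.618.

A=4:3, B=golden ratio, C=root-3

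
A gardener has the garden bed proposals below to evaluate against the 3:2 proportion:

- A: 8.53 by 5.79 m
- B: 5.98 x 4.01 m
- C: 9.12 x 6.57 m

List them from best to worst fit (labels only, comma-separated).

A: 8.53/5.79 ≈ 1.473 → |1.473 − 1.500| = 0.027
B: 5.98/4.01 ≈ 1.491 → |1.491 − 1.500| = 0.009
C: 9.12/6.57 ≈ 1.388 → |1.388 − 1.500| = 0.112

B, A, C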